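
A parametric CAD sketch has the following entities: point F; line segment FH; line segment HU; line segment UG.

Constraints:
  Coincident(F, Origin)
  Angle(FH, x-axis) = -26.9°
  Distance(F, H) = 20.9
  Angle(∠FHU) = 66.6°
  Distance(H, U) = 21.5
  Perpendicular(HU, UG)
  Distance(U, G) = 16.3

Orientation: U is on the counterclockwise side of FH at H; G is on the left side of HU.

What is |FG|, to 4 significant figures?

13.51

∠FHU = 66.6°, so HU runs at -26.9° + (180° − 66.6°) = 86.50° from the x-axis; with |HU| = 21.5, U = H + 21.5·(cos 86.50°, sin 86.50°) = (19.95, 12.00). HU is perpendicular to UG; with |UG| = 16.3 on the left of HU, G = U + 16.3·(-0.9981, 0.06105) = (3.682, 13.00). Then |FG| = |G − F| = 13.51.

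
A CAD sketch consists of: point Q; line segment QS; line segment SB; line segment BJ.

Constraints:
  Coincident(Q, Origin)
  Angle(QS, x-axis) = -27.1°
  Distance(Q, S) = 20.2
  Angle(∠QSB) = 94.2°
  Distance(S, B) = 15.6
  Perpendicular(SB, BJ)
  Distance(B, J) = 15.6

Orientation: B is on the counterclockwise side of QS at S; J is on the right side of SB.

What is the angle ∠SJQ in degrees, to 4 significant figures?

19.46°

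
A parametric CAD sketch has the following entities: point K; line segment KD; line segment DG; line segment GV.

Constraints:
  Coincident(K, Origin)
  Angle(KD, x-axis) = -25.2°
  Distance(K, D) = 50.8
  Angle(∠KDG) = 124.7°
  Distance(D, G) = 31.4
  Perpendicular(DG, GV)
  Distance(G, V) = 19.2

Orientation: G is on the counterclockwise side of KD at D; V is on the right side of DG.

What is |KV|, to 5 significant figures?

85.762

∠KDG = 124.7°, so DG runs at -25.2° + (180° − 124.7°) = 30.100° from the x-axis; with |DG| = 31.4, G = D + 31.4·(cos 30.100°, sin 30.100°) = (73.131, -5.8822). The perpendicularity gives GV at right angles to DG; with |GV| = 19.2 on the right of DG, V = G + 19.2·(0.50151, -0.86515) = (82.760, -22.493). Then |KV| = |V − K| = 85.762.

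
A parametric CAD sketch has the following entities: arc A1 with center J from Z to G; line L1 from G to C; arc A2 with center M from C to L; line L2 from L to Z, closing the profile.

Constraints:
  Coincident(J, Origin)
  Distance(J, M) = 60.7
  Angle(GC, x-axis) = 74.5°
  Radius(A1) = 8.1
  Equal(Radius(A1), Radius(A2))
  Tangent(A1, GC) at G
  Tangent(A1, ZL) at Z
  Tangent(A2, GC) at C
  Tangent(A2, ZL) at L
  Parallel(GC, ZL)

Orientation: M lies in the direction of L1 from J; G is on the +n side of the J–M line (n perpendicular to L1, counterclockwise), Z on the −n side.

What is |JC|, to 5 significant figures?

61.238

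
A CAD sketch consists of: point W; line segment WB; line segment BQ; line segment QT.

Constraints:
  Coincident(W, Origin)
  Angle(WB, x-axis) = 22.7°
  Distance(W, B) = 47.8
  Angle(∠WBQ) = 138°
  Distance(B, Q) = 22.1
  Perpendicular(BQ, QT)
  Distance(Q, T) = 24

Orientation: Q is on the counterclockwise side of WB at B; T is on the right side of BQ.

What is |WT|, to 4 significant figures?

80.34

W is at the origin; WB runs at 22.7° with length 47.8, so B = 47.8·(cos 22.7°, sin 22.7°) = (44.10, 18.45). ∠WBQ = 138.0°, so BQ runs at 22.7° + (180° − 138.0°) = 64.70° from the x-axis; with |BQ| = 22.1, Q = B + 22.1·(cos 64.70°, sin 64.70°) = (53.54, 38.43). The perpendicularity gives QT at right angles to BQ; with |QT| = 24.0 on the right of BQ, T = Q + 24.0·(0.9041, -0.4274) = (75.24, 28.17). Then |WT| = |T − W| = 80.34.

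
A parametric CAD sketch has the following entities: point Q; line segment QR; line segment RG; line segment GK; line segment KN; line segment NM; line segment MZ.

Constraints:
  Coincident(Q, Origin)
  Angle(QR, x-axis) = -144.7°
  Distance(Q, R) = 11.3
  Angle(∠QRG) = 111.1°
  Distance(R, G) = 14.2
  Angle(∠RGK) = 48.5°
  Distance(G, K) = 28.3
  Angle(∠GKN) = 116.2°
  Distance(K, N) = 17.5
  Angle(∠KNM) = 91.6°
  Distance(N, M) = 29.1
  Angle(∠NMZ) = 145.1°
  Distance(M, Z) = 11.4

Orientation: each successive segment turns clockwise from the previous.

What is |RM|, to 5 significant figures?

18.659

Q is at the origin; QR runs at -144.7° with length 11.3, so R = (-9.2224, -6.5298). ∠QRG = 111.1° gives RG at 146.40° from the x-axis; with |RG| = 14.2, G = (-21.050, 1.3284). ∠RGK = 48.5° gives GK at 14.900° from the x-axis; with |GK| = 28.3, K = (6.2986, 8.6052). ∠GKN = 116.2° gives KN at -48.900° from the x-axis; with |KN| = 17.5, N = (17.803, -4.5821). ∠KNM = 91.6° gives NM at -137.30° from the x-axis; with |NM| = 29.1, M = (-3.5833, -24.317). Then |RM| = |M − R| = 18.659.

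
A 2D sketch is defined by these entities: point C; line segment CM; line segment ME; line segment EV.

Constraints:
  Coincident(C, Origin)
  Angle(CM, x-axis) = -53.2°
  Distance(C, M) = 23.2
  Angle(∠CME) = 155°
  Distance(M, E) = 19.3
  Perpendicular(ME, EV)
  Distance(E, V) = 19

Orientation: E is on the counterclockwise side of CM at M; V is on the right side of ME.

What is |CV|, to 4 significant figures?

49.56

∠CME = 155.0°, so ME runs at -53.2° + (180° − 155.0°) = -28.20° from the x-axis; with |ME| = 19.3, E = M + 19.3·(cos -28.20°, sin -28.20°) = (30.91, -27.70). ME ⟂ EV; with |EV| = 19.0 on the right of ME, V = E + 19.0·(-0.4726, -0.8813) = (21.93, -44.44). Then |CV| = |V − C| = 49.56.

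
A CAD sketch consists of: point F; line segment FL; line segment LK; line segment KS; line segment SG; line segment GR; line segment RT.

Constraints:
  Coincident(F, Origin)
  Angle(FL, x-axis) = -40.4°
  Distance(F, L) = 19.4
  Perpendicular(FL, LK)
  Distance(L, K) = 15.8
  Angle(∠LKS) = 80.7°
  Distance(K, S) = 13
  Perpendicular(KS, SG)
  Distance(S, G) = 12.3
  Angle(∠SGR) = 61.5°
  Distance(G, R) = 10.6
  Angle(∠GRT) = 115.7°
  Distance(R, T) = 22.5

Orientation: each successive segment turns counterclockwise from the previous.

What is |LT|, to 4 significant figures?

30.90

F is at the origin; FL runs at -40.4° with length 19.4, so L = (14.77, -12.57). FL ⟂ LK, so LK runs at 49.60°; with |LK| = 15.8, K = (25.01, -0.5412). ∠LKS = 80.7° gives KS at 148.9° from the x-axis; with |KS| = 13.0, S = (13.88, 6.174). The perpendicularity gives SG at right angles to KS, so SG runs at -121.1°; with |SG| = 12.3, G = (7.529, -4.358). ∠SGR = 61.5° gives GR at -2.600° from the x-axis; with |GR| = 10.6, R = (18.12, -4.839). ∠GRT = 115.7° gives RT at 61.70° from the x-axis; with |RT| = 22.5, T = (28.79, 14.97). Then |LT| = |T − L| = 30.90.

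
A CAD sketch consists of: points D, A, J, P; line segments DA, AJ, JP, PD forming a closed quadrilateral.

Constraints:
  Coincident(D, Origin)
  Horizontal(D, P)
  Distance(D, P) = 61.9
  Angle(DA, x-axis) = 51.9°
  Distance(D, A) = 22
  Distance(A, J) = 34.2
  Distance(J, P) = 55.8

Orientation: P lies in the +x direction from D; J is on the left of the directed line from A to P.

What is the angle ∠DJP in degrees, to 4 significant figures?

67.17°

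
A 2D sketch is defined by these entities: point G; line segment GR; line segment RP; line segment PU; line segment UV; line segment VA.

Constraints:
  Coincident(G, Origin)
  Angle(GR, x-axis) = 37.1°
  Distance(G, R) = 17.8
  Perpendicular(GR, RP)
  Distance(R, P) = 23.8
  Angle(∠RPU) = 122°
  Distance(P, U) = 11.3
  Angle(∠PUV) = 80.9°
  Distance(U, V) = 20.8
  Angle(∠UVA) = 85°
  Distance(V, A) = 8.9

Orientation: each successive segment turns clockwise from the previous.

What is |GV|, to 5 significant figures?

10.628

G is at the origin; GR runs at 37.1° with length 17.8, so R = (14.197, 10.737). GR ⟂ RP, so RP runs at -52.900°; with |RP| = 23.8, P = (28.553, -8.2454). ∠RPU = 122.0° gives PU at -110.90° from the x-axis; with |PU| = 11.3, U = (24.522, -18.802). ∠PUV = 80.9° gives UV at 150.00° from the x-axis; with |UV| = 20.8, V = (6.5089, -8.4019). Then |GV| = |V − G| = 10.628.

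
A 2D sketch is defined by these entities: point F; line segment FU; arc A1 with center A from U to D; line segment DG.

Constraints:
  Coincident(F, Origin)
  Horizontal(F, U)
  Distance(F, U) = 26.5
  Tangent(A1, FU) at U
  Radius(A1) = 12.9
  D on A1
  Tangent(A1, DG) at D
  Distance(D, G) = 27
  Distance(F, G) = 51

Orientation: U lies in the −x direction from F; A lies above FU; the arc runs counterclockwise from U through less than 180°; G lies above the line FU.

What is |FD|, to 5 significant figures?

24.221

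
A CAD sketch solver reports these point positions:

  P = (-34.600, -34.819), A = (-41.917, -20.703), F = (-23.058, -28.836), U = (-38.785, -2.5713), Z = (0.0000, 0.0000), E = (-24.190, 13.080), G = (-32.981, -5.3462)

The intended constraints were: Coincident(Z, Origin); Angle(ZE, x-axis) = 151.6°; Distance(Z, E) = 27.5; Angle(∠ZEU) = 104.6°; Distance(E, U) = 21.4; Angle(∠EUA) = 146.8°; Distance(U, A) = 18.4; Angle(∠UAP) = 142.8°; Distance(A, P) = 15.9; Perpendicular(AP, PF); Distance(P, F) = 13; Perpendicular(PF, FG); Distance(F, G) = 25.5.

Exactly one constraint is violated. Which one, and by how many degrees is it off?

Perpendicular(PF, FG) — off by 4.50°.

Z = (0.00, 0.00) ✓; ZE at 151.6° ✓; |ZE| = 27.50 ✓; ∠ZEU = 104.6° ✓; |EU| = 21.40 ✓; ∠EUA = 146.8° ✓; |UA| = 18.40 ✓; ∠UAP = 142.8° ✓; |AP| = 15.90 ✓; ∠(AP, PF) = 90.00° ✓; |PF| = 13.00 ✓; ∠(PF, FG) = 85.50° ✗; |FG| = 25.50 ✓.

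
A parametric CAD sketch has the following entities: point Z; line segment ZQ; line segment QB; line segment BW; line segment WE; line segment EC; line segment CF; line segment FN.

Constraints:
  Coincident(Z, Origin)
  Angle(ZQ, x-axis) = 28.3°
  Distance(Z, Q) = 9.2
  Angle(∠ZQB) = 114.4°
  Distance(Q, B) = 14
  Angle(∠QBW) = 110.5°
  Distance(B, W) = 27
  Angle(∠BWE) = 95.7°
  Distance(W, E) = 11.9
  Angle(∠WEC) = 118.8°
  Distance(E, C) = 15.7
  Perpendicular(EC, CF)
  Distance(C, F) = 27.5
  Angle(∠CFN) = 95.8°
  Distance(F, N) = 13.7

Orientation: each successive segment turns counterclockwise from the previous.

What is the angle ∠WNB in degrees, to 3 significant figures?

101°

The perpendicularity gives CF at right angles to EC, so CF runs at 38.9°; with |CF| = 27.5, F = (8.02, 20.1). ∠CFN = 95.8° gives FN at 123° from the x-axis; with |FN| = 13.7, N = (0.537, 31.6). Then cos ∠WNB = NW·NB / (|NW||NB|), giving 101°.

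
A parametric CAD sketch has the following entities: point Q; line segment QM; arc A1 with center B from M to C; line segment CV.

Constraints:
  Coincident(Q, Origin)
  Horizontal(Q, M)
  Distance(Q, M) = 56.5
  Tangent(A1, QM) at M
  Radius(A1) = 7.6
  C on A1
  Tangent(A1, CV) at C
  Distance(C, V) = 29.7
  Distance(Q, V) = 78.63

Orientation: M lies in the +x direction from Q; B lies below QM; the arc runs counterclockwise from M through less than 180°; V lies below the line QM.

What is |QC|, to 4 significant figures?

52.35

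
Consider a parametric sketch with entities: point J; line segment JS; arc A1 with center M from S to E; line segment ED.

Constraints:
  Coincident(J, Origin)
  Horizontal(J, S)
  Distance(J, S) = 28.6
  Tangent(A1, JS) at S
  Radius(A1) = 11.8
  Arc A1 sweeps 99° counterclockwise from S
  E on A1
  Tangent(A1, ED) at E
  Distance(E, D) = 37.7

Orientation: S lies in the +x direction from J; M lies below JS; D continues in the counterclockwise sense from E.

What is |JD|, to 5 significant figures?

55.774

J is at the origin; JS is horizontal with |JS| = 28.6 and S on the +x side, so S = (28.600, 0.0000). A1 meets JS tangentially, so MS is at right angles to JS, so M = S + (0, -11.8) = (28.600, -11.800). On A1, S sits at bearing 90° from M; a 99° counterclockwise sweep puts E at bearing 189°, so E = M + 11.8·(cos 189°, sin 189°) = (16.945, -13.646). Since A1 is tangent to ED there, ME ⟂ ED, so ED runs along (−sin 189°, cos 189°); with |ED| = 37.7, D = (22.843, -50.882). Then |JD| = |D − J| = 55.774.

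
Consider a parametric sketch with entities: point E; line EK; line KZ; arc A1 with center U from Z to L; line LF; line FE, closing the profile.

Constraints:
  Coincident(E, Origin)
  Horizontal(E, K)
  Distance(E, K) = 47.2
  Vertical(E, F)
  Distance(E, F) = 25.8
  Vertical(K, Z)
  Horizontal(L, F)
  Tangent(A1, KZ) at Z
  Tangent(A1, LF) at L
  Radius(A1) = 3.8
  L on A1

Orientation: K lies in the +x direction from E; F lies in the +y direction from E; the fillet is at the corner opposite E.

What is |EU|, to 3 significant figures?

48.7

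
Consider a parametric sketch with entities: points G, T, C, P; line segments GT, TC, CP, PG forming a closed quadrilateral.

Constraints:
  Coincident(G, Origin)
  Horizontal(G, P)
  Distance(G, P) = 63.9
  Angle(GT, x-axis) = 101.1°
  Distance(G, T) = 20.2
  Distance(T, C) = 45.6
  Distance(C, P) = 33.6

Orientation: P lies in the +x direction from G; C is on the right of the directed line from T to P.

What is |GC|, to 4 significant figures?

32.75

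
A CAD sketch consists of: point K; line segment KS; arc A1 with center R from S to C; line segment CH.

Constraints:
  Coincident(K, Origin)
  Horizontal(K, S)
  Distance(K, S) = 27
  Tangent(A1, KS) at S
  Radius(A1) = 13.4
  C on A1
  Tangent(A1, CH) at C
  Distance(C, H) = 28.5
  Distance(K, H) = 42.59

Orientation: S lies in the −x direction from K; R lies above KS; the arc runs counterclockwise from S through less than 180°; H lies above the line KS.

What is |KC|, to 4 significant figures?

18.50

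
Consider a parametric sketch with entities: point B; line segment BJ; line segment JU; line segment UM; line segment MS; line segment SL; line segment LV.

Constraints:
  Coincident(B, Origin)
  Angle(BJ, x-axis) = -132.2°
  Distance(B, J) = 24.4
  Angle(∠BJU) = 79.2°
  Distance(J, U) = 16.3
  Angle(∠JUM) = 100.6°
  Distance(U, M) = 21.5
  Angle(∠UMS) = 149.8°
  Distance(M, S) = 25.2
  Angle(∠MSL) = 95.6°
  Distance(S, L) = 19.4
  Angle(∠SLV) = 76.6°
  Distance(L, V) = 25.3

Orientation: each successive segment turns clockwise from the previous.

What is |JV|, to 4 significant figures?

18.31

B is at the origin; BJ runs at -132.2° with length 24.4, so J = (-16.39, -18.08). ∠BJU = 79.2° gives JU at 127.0° from the x-axis; with |JU| = 16.3, U = (-26.20, -5.058). ∠JUM = 100.6° gives UM at 47.60° from the x-axis; with |UM| = 21.5, M = (-11.70, 10.82). ∠UMS = 149.8° gives MS at 17.40° from the x-axis; with |MS| = 25.2, S = (12.34, 18.35). ∠MSL = 95.6° gives SL at -67.00° from the x-axis; with |SL| = 19.4, L = (19.92, 0.4970). ∠SLV = 76.6° gives LV at -170.4° from the x-axis; with |LV| = 25.3, V = (-5.021, -3.722). Then |JV| = |V − J| = 18.31.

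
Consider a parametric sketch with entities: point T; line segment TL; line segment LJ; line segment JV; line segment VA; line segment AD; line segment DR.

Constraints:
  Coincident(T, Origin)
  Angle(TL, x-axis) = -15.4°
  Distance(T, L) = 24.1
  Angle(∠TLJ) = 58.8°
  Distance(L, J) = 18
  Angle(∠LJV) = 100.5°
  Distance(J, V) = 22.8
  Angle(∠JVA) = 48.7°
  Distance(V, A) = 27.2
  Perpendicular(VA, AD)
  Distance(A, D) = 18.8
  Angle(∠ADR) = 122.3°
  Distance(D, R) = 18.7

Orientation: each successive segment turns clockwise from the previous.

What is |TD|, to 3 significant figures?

28.6

∠JVA = 48.7° gives VA at 12.6° from the x-axis; with |VA| = 27.2, A = (18.3, 0.600). The perpendicularity gives AD at right angles to VA, so AD runs at -77.4°; with |AD| = 18.8, D = (22.4, -17.7). Then |TD| = |D − T| = 28.6.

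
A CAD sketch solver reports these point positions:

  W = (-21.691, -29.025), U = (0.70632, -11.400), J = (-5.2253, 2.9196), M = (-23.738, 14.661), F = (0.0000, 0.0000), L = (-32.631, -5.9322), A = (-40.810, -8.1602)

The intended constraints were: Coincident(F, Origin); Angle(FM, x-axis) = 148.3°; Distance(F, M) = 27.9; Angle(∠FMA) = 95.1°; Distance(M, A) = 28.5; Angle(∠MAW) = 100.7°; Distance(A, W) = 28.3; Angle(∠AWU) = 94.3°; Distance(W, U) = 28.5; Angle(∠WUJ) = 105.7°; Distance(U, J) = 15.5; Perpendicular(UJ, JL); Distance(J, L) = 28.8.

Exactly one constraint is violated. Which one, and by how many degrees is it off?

Perpendicular(UJ, JL) — off by 4.60°.

F = (0.00, 0.00) ✓; FM at 148.3° ✓; |FM| = 27.90 ✓; ∠FMA = 95.10° ✓; |MA| = 28.50 ✓; ∠MAW = 100.7° ✓; |AW| = 28.30 ✓; ∠AWU = 94.30° ✓; |WU| = 28.50 ✓; ∠WUJ = 105.7° ✓; |UJ| = 15.50 ✓; ∠(UJ, JL) = 85.40° ✗; |JL| = 28.80 ✓.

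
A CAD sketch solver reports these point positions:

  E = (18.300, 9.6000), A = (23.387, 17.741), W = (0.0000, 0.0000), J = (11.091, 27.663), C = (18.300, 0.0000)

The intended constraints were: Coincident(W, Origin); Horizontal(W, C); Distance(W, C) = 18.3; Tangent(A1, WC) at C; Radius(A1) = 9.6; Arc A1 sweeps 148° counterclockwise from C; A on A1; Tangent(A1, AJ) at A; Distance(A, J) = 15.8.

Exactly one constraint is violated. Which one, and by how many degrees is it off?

Tangent(A1, AJ) at A — off by 6.90°.

W = (0.00, 0.00) ✓; W.y = 0.00, C.y = 0.00 ✓; |WC| = 18.30 ✓; ∠(EC, CW) = 90.00° ✓; |EC| = 9.600 ✓; bearing(E→A) − bearing(E→C) = 148.0° ✓; |EA| = 9.600 ✓; ∠(EA, AJ) = 96.90° ✗; |AJ| = 15.80 ✓.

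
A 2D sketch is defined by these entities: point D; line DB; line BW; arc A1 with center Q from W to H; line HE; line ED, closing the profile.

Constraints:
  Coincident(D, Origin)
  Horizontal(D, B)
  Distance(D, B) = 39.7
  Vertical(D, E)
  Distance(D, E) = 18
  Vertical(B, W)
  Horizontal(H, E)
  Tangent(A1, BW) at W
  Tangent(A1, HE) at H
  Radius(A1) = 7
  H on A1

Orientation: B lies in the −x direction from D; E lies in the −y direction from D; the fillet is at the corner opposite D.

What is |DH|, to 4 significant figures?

37.33

D is at the origin; D and B share the same y with |DB| = 39.7 and B on the −x side, so B = (-39.70, 0.000). D and E share the same x with |DE| = 18.0 and E on the −y side, so E = (0.000, -18.00). The virtual corner opposite D is at (-39.70, -18.00). Tangency of A1 to BW means the radius QW is perpendicular to BW and the tangent condition forces QH to be normal to HE, with radius 7.0, so the center Q sits 7.0 in from both sides at Q = (-32.70, -11.00). That places the tangent points at W = (-39.70, -11.00) on BW and H = (-32.70, -18.00) on HE. Then |DH| = |H − D| = 37.33.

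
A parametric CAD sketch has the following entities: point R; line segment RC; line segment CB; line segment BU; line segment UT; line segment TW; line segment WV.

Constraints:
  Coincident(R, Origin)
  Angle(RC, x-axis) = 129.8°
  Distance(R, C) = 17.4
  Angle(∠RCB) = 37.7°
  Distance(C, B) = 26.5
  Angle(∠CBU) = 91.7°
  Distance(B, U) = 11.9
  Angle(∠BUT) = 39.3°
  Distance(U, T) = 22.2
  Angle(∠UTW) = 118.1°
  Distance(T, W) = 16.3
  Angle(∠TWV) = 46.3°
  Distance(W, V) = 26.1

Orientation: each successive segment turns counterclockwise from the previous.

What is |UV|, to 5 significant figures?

8.7536

∠UTW = 118.1° gives TW at -157.00° from the x-axis; with |TW| = 16.3, W = (-30.548, -5.4591). ∠TWV = 46.3° gives WV at -23.300° from the x-axis; with |WV| = 26.1, V = (-6.5769, -15.783). Then |UV| = |V − U| = 8.7536.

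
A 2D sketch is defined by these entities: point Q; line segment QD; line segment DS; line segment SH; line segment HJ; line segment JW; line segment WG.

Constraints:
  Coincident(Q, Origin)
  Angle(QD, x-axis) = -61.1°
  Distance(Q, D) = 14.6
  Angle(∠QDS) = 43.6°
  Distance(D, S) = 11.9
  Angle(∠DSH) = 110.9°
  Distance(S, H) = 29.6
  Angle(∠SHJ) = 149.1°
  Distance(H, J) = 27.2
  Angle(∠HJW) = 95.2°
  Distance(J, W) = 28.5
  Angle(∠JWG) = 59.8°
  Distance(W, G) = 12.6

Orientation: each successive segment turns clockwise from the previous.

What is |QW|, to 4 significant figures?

47.05

Q is at the origin; QD runs at -61.1° with length 14.6, so D = (7.056, -12.78). ∠QDS = 43.6° gives DS at 162.5° from the x-axis; with |DS| = 11.9, S = (-4.293, -9.203). ∠DSH = 110.9° gives SH at 93.40° from the x-axis; with |SH| = 29.6, H = (-6.049, 20.34). ∠SHJ = 149.1° gives HJ at 62.50° from the x-axis; with |HJ| = 27.2, J = (6.511, 44.47). ∠HJW = 95.2° gives JW at -22.30° from the x-axis; with |JW| = 28.5, W = (32.88, 33.66). Then |QW| = |W − Q| = 47.05.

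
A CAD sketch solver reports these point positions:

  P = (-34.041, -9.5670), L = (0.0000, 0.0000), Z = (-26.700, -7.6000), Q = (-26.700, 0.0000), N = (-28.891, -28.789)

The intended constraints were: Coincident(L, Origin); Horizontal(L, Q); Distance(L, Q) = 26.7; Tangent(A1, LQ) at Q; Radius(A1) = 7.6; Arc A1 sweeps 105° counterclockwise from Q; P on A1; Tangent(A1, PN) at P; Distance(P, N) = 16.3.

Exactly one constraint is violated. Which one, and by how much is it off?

Distance(P, N) = 16.3 — off by 3.60.

L = (0.00, 0.00) ✓; L.y = 0.00, Q.y = 0.00 ✓; |LQ| = 26.70 ✓; ∠(ZQ, QL) = 90.00° ✓; |ZQ| = 7.600 ✓; bearing(Z→P) − bearing(Z→Q) = 105.0° ✓; |ZP| = 7.600 ✓; ∠(ZP, PN) = 90.00° ✓; |PN| = 19.90 ✗.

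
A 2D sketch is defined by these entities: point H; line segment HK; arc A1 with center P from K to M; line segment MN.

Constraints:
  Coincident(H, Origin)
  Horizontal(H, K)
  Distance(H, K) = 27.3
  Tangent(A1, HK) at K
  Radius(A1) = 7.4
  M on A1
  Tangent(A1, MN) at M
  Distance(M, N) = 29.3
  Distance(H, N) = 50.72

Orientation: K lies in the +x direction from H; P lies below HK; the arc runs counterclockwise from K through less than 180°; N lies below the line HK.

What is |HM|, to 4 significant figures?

23.57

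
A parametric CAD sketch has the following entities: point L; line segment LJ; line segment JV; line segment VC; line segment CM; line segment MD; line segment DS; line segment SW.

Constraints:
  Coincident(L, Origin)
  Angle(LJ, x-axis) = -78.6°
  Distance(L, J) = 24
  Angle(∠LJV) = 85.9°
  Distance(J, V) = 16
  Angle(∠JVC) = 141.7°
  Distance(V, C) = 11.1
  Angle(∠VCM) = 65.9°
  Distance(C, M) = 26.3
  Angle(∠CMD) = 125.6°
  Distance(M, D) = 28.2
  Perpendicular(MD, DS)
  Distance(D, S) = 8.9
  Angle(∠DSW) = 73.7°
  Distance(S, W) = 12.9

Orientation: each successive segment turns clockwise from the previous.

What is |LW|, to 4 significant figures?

20.61

L is at the origin; LJ runs at -78.6° with length 24.0, so J = (4.744, -23.53). ∠LJV = 85.9° gives JV at -172.7° from the x-axis; with |JV| = 16.0, V = (-11.13, -25.56). ∠JVC = 141.7° gives VC at 149.0° from the x-axis; with |VC| = 11.1, C = (-20.64, -19.84). ∠VCM = 65.9° gives CM at 34.90° from the x-axis; with |CM| = 26.3, M = (0.9289, -4.795). ∠CMD = 125.6° gives MD at -19.50° from the x-axis; with |MD| = 28.2, D = (27.51, -14.21). MD is perpendicular to DS, so DS runs at -109.5°; with |DS| = 8.9, S = (24.54, -22.60). ∠DSW = 73.7° gives SW at 144.2° from the x-axis; with |SW| = 12.9, W = (14.08, -15.05). Then |LW| = |W − L| = 20.61.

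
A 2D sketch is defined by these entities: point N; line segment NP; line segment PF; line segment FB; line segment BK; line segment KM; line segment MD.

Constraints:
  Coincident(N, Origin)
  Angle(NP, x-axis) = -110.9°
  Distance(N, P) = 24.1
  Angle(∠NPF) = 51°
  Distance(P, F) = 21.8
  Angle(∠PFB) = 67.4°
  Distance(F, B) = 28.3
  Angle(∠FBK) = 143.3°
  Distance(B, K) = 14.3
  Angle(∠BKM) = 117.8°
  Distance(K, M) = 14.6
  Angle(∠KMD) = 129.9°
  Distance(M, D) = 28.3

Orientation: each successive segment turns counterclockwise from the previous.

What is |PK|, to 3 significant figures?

33.5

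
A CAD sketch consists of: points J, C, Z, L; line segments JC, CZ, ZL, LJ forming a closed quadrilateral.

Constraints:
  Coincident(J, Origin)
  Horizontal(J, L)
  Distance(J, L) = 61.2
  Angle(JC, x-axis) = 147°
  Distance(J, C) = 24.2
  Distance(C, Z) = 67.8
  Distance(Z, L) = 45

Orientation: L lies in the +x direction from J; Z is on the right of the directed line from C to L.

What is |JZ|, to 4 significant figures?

44.08

Checks: |CZ| = 67.80 ✓; |ZL| = 45.00 ✓.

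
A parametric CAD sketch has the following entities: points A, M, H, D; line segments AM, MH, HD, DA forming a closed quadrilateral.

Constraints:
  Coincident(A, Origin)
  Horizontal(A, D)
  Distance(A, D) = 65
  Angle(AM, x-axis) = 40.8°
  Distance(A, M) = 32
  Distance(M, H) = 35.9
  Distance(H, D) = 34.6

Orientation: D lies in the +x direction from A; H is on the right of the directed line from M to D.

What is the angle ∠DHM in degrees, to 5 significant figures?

81.060°

A is at the origin; AD is horizontal with |AD| = 65.0 and D in +x, so D = (65.0, 0). AM runs at 40.8° with |AM| = 32.0, so M = (24.224, 20.909). H is determined by |MH| = 35.9 and |HD| = 34.6 together: it lies at the intersection of circle(M, 35.9) and circle(D, 34.6). With |MD| = 45.825, the foot of the radical line on MD is 23.912 from M and the perpendicular offset is √(35.9² − 23.912²) = 26.777. Taking the right-of-MD solution: H = (33.284, -13.829).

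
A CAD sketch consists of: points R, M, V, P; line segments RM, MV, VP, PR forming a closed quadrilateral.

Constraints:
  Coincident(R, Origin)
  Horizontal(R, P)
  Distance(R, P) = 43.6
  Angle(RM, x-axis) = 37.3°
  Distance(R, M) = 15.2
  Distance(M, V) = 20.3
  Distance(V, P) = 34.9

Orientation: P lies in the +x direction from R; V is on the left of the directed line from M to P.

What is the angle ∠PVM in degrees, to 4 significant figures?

67.05°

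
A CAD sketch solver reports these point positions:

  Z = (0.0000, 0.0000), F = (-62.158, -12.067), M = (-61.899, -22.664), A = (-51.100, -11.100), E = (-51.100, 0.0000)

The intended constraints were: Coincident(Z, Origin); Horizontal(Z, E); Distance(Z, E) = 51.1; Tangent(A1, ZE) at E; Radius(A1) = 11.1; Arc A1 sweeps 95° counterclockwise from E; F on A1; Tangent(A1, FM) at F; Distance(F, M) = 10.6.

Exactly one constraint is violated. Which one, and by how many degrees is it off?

Tangent(A1, FM) at F — off by 3.60°.

Z = (0.00, 0.00) ✓; Z.y = 0.00, E.y = 0.00 ✓; |ZE| = 51.10 ✓; ∠(AE, EZ) = 90.00° ✓; |AE| = 11.10 ✓; bearing(A→F) − bearing(A→E) = 95.00° ✓; |AF| = 11.10 ✓; ∠(AF, FM) = 93.60° ✗; |FM| = 10.60 ✓.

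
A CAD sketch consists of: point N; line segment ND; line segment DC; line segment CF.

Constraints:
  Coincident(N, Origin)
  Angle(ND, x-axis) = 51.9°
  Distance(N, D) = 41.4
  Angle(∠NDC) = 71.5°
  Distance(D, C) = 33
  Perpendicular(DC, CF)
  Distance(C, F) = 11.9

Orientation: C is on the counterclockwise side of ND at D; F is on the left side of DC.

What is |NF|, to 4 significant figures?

33.81

N is at the origin; ND runs at 51.9° with length 41.4, so D = 41.4·(cos 51.9°, sin 51.9°) = (25.55, 32.58). ∠NDC = 71.5°, so DC runs at 51.9° + (180° − 71.5°) = 160.4° from the x-axis; with |DC| = 33.0, C = D + 33.0·(cos 160.4°, sin 160.4°) = (-5.543, 43.65). The perpendicularity gives CF at right angles to DC; with |CF| = 11.9 on the left of DC, F = C + 11.9·(-0.3355, -0.9421) = (-9.534, 32.44). Then |NF| = |F − N| = 33.81.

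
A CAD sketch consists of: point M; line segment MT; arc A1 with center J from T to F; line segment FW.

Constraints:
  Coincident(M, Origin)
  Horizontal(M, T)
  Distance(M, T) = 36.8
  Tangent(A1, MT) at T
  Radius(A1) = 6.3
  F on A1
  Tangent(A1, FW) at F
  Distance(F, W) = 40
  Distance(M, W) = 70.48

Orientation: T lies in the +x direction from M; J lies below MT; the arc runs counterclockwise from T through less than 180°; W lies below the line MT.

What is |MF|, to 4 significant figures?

33.51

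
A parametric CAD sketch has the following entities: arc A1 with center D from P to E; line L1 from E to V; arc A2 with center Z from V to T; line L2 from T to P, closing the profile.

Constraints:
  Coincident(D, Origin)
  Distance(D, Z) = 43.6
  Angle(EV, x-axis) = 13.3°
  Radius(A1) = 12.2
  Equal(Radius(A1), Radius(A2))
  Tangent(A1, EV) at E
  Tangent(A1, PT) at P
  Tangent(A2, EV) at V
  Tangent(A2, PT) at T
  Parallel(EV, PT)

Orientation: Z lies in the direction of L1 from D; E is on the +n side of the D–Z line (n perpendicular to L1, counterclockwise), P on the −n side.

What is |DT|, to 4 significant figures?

45.27

The slot axis is L1's direction at 13.3°, so u = (cos 13.3°, sin 13.3°) = (0.9732, 0.2300) and n = (−sin 13.3°, cos 13.3°) = (-0.2300, 0.9732). D is at the origin and Z lies 43.6 along u from D, so Z = 43.6·u = (42.43, 10.03). Tangency of A1 to both parallel lines with radius 12.2 puts E and P at D ± 12.2·n: E = (-2.807, 11.87), P = (2.807, -11.87). Equal radii place V and T the same way about Z: V = Z + 12.2·n = (39.62, 21.90), T = Z − 12.2·n = (45.24, -1.843). Then |DT| = |T − D| = 45.27.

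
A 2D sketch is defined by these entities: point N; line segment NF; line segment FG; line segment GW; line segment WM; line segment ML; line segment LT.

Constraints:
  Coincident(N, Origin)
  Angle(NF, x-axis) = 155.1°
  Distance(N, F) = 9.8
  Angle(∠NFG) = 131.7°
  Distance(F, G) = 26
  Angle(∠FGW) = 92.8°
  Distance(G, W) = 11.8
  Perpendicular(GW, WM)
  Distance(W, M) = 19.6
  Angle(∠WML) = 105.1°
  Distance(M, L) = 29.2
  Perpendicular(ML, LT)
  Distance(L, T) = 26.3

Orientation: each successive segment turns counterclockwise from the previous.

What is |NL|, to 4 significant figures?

22.82

N is at the origin; NF runs at 155.1° with length 9.8, so F = (-8.889, 4.126). ∠NFG = 131.7° gives FG at -156.6° from the x-axis; with |FG| = 26.0, G = (-32.75, -6.200). ∠FGW = 92.8° gives GW at -69.40° from the x-axis; with |GW| = 11.8, W = (-28.60, -17.25). GW is perpendicular to WM, so WM runs at 20.60°; with |WM| = 19.6, M = (-10.25, -10.35). ∠WML = 105.1° gives ML at 95.50° from the x-axis; with |ML| = 29.2, L = (-13.05, 18.72). Then |NL| = |L − N| = 22.82.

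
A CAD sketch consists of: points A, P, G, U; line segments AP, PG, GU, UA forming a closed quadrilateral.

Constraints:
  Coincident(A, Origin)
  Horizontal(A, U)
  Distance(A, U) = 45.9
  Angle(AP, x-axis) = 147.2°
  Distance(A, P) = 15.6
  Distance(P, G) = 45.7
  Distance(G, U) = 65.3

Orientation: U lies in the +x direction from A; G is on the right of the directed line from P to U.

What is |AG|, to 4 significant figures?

37.80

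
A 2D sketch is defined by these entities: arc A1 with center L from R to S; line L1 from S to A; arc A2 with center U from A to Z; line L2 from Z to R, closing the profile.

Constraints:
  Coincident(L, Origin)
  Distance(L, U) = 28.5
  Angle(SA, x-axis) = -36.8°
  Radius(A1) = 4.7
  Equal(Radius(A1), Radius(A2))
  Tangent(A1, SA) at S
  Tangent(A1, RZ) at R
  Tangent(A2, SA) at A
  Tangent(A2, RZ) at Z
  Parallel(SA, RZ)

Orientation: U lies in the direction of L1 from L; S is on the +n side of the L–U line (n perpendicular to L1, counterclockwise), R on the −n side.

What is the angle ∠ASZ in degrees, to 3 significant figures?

18.3°

Tangency of A1 to both parallel lines with radius 4.7 puts S and R at L ± 4.7·n: S = (2.82, 3.76), R = (-2.82, -3.76). Equal radii place A and Z the same way about U: A = U + 4.7·n = (25.6, -13.3), Z = U − 4.7·n = (20.0, -20.8). Then cos ∠ASZ = SA·SZ / (|SA||SZ|), giving 18.3°.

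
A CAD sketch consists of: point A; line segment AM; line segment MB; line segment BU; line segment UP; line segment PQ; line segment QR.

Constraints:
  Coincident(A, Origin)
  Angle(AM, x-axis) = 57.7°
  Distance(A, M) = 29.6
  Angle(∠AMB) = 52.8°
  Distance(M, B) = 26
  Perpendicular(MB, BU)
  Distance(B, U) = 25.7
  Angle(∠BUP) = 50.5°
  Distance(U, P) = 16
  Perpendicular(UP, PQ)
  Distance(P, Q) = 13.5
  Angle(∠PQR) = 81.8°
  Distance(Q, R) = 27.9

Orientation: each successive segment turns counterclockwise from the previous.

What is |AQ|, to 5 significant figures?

18.976

∠BUP = 50.5° gives UP at 44.400° from the x-axis; with |UP| = 16.0, P = (3.5386, 8.3874). UP ⟂ PQ, so PQ runs at 134.40°; with |PQ| = 13.5, Q = (-5.9068, 18.033). Then |AQ| = |Q − A| = 18.976.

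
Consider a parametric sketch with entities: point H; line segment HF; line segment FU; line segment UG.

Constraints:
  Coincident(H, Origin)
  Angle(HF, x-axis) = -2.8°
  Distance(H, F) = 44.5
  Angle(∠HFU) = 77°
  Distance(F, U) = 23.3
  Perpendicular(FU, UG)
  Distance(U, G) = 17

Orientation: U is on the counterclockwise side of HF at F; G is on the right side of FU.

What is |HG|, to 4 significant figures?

61.81

H is at the origin; HF runs at -2.8° with length 44.5, so F = 44.5·(cos -2.8°, sin -2.8°) = (44.45, -2.174). ∠HFU = 77.0°, so FU runs at -2.8° + (180° − 77.0°) = 100.2° from the x-axis; with |FU| = 23.3, U = F + 23.3·(cos 100.2°, sin 100.2°) = (40.32, 20.76). FU ⟂ UG; with |UG| = 17.0 on the right of FU, G = U + 17.0·(0.9842, 0.1771) = (57.05, 23.77). Then |HG| = |G − H| = 61.81.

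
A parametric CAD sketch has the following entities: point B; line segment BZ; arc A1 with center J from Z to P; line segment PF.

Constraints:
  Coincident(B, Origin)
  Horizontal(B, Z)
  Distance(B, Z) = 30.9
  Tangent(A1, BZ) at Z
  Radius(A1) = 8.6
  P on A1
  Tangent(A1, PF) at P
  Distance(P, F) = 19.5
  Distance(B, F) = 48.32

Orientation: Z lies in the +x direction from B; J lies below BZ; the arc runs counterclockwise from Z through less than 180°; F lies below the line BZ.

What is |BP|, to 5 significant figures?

29.097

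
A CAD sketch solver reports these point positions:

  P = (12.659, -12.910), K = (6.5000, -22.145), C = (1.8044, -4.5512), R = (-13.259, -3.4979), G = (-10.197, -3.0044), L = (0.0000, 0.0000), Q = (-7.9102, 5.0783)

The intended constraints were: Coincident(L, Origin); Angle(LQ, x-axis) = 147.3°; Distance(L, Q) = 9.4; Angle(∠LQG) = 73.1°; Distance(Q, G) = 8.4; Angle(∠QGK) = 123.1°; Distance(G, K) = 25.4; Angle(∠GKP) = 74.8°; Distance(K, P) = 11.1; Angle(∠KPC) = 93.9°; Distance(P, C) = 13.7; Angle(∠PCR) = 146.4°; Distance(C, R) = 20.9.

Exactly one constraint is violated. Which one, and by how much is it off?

Distance(C, R) = 20.9 — off by 5.80.

L = (0.00, 0.00) ✓; LQ at 147.3° ✓; |LQ| = 9.400 ✓; ∠LQG = 73.10° ✓; |QG| = 8.400 ✓; ∠QGK = 123.1° ✓; |GK| = 25.40 ✓; ∠GKP = 74.80° ✓; |KP| = 11.10 ✓; ∠KPC = 93.90° ✓; |PC| = 13.70 ✓; ∠PCR = 146.4° ✓; |CR| = 15.10 ✗.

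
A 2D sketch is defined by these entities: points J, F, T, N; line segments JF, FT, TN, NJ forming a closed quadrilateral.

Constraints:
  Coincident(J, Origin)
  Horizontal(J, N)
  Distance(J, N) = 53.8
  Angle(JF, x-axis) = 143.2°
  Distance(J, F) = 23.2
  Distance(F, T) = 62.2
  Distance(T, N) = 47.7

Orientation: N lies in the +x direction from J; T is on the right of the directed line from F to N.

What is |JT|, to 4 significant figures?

40.09

Checks: |FT| = 62.20 ✓; |TN| = 47.70 ✓.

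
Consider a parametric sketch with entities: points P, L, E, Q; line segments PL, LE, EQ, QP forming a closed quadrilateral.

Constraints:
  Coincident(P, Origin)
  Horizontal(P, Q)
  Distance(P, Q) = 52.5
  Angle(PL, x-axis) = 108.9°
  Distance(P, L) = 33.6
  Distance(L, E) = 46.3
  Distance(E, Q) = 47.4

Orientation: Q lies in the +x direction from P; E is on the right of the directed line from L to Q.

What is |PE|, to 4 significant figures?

12.87

P is at the origin; P and Q share the same y with |PQ| = 52.5 and Q in +x, so Q = (52.5, 0). PL runs at 108.9° with |PL| = 33.6, so L = (-10.88, 31.79). E is determined by |LE| = 46.3 and |EQ| = 47.4 together: it lies at the intersection of circle(L, 46.3) and circle(Q, 47.4). With |LQ| = 70.91, the foot of the radical line on LQ is 34.73 from L and the perpendicular offset is √(46.3² − 34.73²) = 30.62. Taking the right-of-LQ solution: E = (6.431, -11.15).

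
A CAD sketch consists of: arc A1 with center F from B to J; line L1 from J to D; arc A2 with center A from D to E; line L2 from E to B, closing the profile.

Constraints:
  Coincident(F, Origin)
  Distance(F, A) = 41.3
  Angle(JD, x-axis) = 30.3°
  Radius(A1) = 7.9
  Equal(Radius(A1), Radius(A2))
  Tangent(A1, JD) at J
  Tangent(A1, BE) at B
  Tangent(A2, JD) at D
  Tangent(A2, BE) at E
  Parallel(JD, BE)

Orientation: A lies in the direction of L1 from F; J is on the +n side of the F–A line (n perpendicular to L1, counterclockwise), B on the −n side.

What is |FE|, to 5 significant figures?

42.049

The slot axis is L1's direction at 30.3°, so u = (cos 30.3°, sin 30.3°) = (0.86340, 0.50453) and n = (−sin 30.3°, cos 30.3°) = (-0.50453, 0.86340). F is at the origin and A lies 41.3 along u from F, so A = 41.3·u = (35.658, 20.837). Tangency of A1 to both parallel lines with radius 7.9 puts J and B at F ± 7.9·n: J = (-3.9858, 6.8208), B = (3.9858, -6.8208). Equal radii place D and E the same way about A: D = A + 7.9·n = (31.672, 27.658), E = A − 7.9·n = (39.644, 14.016). Then |FE| = |E − F| = 42.049.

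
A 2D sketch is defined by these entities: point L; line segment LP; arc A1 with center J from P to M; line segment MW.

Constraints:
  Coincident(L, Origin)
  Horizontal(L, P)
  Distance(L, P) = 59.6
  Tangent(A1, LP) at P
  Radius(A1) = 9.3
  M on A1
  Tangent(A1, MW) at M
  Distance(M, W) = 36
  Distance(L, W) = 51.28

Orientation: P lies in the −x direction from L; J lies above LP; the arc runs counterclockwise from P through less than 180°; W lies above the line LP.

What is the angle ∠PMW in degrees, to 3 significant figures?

148°

L is at the origin; LP is horizontal with |LP| = 59.6 and P on the −x side, so P = (-59.6, 0.00). Tangency of A1 to LP means the radius JP is perpendicular to LP, so J = P + (0, 9.3) = (-59.6, 9.30). Since JM ⟂ MW (tangency), |JW| = √(9.3² + 36.0²) = 37.2 regardless of where M sits on A1. So W lies on both circle(L, 51.28) and circle(J, 37.2); the above-LP intersection is W = (-35.2, 37.3). M is the foot of the tangent from W: M = (-51.3, 5.14).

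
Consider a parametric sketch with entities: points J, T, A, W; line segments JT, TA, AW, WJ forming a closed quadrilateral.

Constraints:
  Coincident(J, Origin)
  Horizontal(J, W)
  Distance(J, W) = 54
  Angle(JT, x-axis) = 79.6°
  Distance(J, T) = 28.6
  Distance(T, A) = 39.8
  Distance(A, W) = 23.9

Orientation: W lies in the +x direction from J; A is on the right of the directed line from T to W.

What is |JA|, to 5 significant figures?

30.385

Checks: JT at 79.60° ✓; |TA| = 39.80 ✓; |AW| = 23.90 ✓.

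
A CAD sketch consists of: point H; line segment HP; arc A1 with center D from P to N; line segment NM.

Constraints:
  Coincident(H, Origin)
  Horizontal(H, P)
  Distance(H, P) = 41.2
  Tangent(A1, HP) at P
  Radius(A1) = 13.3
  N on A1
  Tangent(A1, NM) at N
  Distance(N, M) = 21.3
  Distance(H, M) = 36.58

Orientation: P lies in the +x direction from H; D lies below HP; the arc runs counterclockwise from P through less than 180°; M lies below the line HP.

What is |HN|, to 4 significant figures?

29.99

Checks: |DN| = 13.30 ✓; ∠(DN, NM) = 90.00° ✓; |NM| = 21.30 ✓; |HM| = 36.58 ✓.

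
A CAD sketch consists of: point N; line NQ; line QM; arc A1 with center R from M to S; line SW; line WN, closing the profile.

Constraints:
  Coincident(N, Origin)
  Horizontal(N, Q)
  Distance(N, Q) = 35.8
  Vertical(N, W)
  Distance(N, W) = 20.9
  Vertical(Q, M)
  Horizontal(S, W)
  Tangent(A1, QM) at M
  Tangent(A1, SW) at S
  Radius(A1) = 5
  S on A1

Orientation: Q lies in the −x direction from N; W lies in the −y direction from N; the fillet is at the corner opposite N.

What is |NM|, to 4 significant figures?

39.17

N is at the origin; NQ is horizontal with |NQ| = 35.8 and Q on the −x side, so Q = (-35.80, 0.000). NW is vertical with |NW| = 20.9 and W on the −y side, so W = (0.000, -20.90). The virtual corner opposite N is at (-35.80, -20.90). A1 meets QM tangentially, so RM is at right angles to QM and A1 meets SW tangentially, so RS is at right angles to SW, with radius 5.0, so the center R sits 5.0 in from both sides at R = (-30.80, -15.90). That places the tangent points at M = (-35.80, -15.90) on QM and S = (-30.80, -20.90) on SW. Then |NM| = |M − N| = 39.17.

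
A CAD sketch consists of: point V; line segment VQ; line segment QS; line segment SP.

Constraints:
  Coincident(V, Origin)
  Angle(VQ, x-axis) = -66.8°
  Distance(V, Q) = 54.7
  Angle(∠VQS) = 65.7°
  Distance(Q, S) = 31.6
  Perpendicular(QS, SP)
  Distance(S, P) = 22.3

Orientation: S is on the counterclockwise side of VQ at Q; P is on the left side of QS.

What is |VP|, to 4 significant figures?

29.01

∠VQS = 65.7°, so QS runs at -66.8° + (180° − 65.7°) = 47.50° from the x-axis; with |QS| = 31.6, S = Q + 31.6·(cos 47.50°, sin 47.50°) = (42.90, -26.98). QS is perpendicular to SP; with |SP| = 22.3 on the left of QS, P = S + 22.3·(-0.7373, 0.6756) = (26.46, -11.91). Then |VP| = |P − V| = 29.01.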